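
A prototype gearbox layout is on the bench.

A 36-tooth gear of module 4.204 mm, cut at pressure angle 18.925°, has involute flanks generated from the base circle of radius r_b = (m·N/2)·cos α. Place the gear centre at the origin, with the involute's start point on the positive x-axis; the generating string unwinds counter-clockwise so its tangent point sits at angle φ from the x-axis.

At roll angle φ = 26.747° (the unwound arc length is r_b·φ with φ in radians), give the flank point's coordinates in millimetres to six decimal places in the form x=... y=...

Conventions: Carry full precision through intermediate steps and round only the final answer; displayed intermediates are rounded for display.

x=78.961310 y=2.374886

class = single-mesh tooth geometry [base-circle involute, m = 4.204, 36T]
pitch radius r_p = m·N/2 = 4.204·36/2 = 75.672000
base radius r_b = r_p·cos α = 75.672000·cos 18.925° = 71.581469
roll angle φ = 26.747° = 0.46682322 rad
x = r_b·(cos φ + φ·sin φ) = 78.961310
y = r_b·(sin φ − φ·cos φ) = 2.374886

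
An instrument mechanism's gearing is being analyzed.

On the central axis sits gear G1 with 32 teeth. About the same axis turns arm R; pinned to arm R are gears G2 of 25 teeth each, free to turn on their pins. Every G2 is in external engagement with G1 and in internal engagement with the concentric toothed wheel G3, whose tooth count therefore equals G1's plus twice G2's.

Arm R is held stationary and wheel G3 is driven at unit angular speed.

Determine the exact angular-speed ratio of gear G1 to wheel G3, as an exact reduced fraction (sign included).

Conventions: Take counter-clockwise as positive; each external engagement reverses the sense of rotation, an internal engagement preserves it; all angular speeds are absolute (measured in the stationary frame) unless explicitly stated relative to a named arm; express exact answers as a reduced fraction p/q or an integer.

-41/16

class = planetary set [G3 = 32+2·25 = 82; Willis about the carrier]
ring teeth: 32 + 2·25 = 82
32(ω_sun−ω_arm) = −82(ω_ring−ω_arm),  ω_arm = 0, ω_ring = 1
ω_sun = 0 − (82/32)(1−0) = -41/16
ω_out/ω_in = -41/16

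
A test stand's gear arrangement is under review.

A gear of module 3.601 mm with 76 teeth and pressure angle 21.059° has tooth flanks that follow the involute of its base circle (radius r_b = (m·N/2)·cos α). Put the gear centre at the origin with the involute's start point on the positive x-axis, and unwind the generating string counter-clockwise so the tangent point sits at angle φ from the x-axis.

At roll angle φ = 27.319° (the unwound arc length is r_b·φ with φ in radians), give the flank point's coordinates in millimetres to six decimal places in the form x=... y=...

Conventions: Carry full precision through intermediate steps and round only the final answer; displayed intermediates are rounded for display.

x=141.399850 y=4.510099

single-mesh involute tooth geometry (76T wheel at module 3.601)
pitch radius r_p = m·N/2 = 3.601·76/2 = 136.838000
base radius r_b = r_p·cos α = 136.838000·cos 21.059° = 127.698714
roll angle φ = 27.319° = 0.47680650 rad
x = r_b·(cos φ + φ·sin φ) = 141.399850
y = r_b·(sin φ − φ·cos φ) = 4.510099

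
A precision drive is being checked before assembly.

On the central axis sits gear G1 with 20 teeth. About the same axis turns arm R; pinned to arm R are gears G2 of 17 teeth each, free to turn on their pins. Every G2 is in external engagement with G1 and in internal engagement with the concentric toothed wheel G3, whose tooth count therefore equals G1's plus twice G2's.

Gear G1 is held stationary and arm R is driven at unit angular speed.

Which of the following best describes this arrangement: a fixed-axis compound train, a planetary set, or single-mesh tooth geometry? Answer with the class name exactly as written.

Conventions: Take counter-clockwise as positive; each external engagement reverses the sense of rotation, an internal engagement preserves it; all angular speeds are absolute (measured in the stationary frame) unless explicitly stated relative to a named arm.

planetary set

recognized (axles ride arm R): planetary set, 20/17/54 teeth
classification: planetary set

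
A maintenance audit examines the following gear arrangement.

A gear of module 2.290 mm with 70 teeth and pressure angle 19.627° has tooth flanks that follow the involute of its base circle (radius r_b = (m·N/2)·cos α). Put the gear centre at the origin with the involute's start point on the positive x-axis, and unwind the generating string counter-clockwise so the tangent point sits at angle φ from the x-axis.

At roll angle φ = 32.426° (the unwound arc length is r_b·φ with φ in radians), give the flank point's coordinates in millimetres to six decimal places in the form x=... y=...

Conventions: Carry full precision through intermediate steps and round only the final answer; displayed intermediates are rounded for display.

topology: single-mesh involute geometry — m = 2.290, N = 70
pitch radius r_p = m·N/2 = 2.290·70/2 = 80.150000
base radius r_b = r_p·cos α = 80.150000·cos 19.627° = 75.493227
roll angle φ = 32.426° = 0.56594046 rad
x = r_b·(cos φ + φ·sin φ) = 86.632068
y = r_b·(sin φ − φ·cos φ) = 4.416973

x=86.632068 y=4.416973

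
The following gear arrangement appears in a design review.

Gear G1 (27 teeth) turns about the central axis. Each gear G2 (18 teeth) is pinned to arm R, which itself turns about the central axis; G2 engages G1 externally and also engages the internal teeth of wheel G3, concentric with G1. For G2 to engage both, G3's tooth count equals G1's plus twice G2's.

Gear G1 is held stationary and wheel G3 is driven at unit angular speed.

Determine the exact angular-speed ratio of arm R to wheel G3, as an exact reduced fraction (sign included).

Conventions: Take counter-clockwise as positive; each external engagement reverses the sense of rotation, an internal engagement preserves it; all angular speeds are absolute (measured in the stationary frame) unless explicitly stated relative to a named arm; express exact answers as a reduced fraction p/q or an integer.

class = planetary set [G3 = 27+2·18 = 63; Willis about the carrier]
ring teeth: 27 + 2·18 = 63
27(ω_sun−ω_arm) = −63(ω_ring−ω_arm),  ω_sun = 0, ω_ring = 1
27(0−ω_arm) = −63(1−ω_arm)  ⇒  90·ω_arm = 63  ⇒  ω_arm = 7/10
ω_out/ω_in = 7/10

7/10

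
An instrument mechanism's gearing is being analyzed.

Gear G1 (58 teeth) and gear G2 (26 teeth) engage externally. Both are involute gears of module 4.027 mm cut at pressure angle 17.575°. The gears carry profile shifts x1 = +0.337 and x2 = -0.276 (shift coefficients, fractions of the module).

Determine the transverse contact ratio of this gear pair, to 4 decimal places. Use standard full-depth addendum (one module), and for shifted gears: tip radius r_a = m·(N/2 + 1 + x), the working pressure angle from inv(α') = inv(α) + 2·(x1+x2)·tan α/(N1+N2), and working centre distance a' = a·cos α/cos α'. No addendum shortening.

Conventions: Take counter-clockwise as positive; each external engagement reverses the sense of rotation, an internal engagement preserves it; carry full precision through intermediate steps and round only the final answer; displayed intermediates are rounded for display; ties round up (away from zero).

class = single-mesh tooth geometry [involute pair 58T × 26T, m = 4.027]
base radii: r_b1 = 111.331863, r_b2 = 49.907387
tip radii: r_a1 = 122.167099, r_a2 = 55.266548
inv(α') = inv(17.575°) + 2·(+0.337-0.276)·tan α/(58+26) = 0.01045692  ⇒  α' = 17.83364°
a' = a·cos α / cos α' = 169.1340·cos 17.575°/cos 17.83364° = 169.377905
action lengths: √(r_a1²−r_b1²) = 50.299268, √(r_a2²−r_b2²) = 23.741189
base pitch p_b = π·m·cos α = 12.060668
CR = (50.299268 + 23.741189 − 169.377905·sin 17.83364°)/12.060668 = 1.838019
contact ratio ≈ 1.8380

1.8380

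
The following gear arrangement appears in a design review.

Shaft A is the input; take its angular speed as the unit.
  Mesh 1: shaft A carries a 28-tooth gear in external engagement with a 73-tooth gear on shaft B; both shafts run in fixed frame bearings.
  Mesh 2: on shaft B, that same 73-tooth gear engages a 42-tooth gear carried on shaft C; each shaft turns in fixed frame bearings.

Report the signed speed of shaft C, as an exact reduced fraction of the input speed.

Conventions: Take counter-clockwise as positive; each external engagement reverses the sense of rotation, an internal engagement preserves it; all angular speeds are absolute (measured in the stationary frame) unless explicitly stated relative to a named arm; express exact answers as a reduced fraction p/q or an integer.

2/3

2-mesh fixed-axis compound train (all bearings frame-fixed)
mesh 1 [28T→73T]: |ω|/ω_in = 1×28/73 = 28/73, sense flips to −
mesh 2 [73T→42T]: |ω|/ω_in = (28/73)×73/42 = 2/3, sense flips to +
signed output speed (× input speed) = 2/3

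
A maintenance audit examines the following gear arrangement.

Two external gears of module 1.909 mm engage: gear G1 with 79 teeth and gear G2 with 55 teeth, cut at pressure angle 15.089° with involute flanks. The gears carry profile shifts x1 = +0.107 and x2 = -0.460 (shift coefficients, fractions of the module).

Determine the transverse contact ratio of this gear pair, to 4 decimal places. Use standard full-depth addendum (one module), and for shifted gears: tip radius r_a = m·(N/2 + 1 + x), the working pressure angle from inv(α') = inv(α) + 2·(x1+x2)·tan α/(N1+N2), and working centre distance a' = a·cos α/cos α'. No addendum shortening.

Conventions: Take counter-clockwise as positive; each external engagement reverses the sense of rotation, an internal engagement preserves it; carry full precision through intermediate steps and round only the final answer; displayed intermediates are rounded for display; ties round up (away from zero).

topology: single-mesh involute geometry — m = 1.909, 79T/55T pair
base radii: r_b1 = 72.805716, r_b2 = 50.687524
tip radii: r_a1 = 77.518763, r_a2 = 53.528360
inv(α') = inv(15.089°) + 2·(+0.107-0.460)·tan α/(79+55) = 0.00484152  ⇒  α' = 13.86934°
a' = a·cos α / cos α' = 127.9030·cos 15.089°/cos 13.86934° = 127.201823
action lengths: √(r_a1²−r_b1²) = 26.617406, √(r_a2²−r_b2²) = 17.206401
base pitch p_b = π·m·cos α = 5.790529
CR = (26.617406 + 17.206401 − 127.201823·sin 13.86934°)/5.790529 = 2.302456
contact ratio ≈ 2.3025

2.3025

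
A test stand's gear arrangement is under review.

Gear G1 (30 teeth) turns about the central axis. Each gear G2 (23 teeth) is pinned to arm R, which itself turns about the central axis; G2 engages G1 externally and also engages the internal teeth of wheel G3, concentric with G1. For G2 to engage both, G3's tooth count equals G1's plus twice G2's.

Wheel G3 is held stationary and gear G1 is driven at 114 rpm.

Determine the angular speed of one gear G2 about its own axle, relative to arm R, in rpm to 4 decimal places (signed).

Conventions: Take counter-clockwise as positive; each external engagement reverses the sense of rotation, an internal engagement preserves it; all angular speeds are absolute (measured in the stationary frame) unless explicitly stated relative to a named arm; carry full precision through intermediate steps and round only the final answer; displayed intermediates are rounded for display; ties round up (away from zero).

-106.6120 rpm

class = planetary set [G3 = 30+2·23 = 76; Willis about the carrier]
normalise by the input: solve with ω_sun = 1, then scale by 114 rpm
ring teeth: 30 + 2·23 = 76
30(ω_sun−ω_arm) = −76(ω_ring−ω_arm),  ω_ring = 0, ω_sun = 1
30(1−ω_arm) = −76(0−ω_arm)  ⇒  106·ω_arm = 30  ⇒  ω_arm = 15/53
sun–planet mesh: 30·(1−15/53) = −23·(ω_p−ω_arm)  ⇒  ω_p−ω_arm = -1140/1219
scale: ω_p−ω_arm = -1140/1219 × 114 rpm = -106.6120 rpm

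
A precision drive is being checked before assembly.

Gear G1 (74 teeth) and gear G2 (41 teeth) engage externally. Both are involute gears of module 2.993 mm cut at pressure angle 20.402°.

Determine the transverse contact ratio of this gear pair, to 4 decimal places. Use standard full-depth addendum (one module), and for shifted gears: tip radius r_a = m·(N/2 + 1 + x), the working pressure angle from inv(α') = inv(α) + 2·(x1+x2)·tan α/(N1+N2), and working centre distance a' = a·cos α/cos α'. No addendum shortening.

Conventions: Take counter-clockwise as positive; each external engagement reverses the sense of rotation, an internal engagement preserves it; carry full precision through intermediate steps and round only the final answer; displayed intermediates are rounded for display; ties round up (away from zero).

single-mesh involute tooth geometry (74T engaging 41T at module 2.993)
base radii: r_b1 = 103.794197, r_b2 = 57.507596
tip radii: r_a1 = 113.734000, r_a2 = 64.349500
no profile shift: α' = α, a' = a
action lengths: √(r_a1²−r_b1²) = 46.499326, √(r_a2²−r_b2²) = 28.874462
base pitch p_b = π·m·cos α = 8.812948
CR = (46.499326 + 28.874462 − 172.097500·sin 20.40200°)/8.812948 = 1.745135
contact ratio ≈ 1.7451

1.7451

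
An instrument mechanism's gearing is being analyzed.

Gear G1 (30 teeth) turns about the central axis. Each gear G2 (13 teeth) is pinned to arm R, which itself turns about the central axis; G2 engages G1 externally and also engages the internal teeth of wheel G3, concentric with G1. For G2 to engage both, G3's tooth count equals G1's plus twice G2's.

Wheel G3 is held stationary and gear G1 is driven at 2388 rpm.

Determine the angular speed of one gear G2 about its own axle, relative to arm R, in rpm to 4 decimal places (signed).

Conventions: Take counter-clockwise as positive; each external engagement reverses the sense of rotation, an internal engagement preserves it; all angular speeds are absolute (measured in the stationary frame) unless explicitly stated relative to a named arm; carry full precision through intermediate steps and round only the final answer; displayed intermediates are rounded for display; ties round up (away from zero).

-3588.4079 rpm

recognized (axles ride arm R): planetary set, 30/13/56 teeth
normalise by the input: solve with ω_sun = 1, then scale by 2388 rpm
ring teeth: 30 + 2·13 = 56
30(ω_sun−ω_arm) = −56(ω_ring−ω_arm),  ω_ring = 0, ω_sun = 1
30(1−ω_arm) = −56(0−ω_arm)  ⇒  86·ω_arm = 30  ⇒  ω_arm = 15/43
sun–planet mesh: 30·(1−15/43) = −13·(ω_p−ω_arm)  ⇒  ω_p−ω_arm = -840/559
scale: ω_p−ω_arm = -840/559 × 2388 rpm = -3588.4079 rpm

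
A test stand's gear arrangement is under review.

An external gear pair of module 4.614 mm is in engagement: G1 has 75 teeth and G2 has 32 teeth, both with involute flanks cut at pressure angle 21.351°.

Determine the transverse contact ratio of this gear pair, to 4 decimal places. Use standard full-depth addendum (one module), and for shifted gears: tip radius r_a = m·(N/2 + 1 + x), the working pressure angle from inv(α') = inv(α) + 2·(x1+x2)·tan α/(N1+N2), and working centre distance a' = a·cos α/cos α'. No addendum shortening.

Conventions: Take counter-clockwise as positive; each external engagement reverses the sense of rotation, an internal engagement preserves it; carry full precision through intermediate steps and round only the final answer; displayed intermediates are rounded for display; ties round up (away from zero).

topology: single-mesh involute geometry — m = 4.614, 75T/32T pair
base radii: r_b1 = 161.149866, r_b2 = 68.757276
tip radii: r_a1 = 177.639000, r_a2 = 78.438000
no profile shift: α' = α, a' = a
action lengths: √(r_a1²−r_b1²) = 74.741790, √(r_a2²−r_b2²) = 37.748601
base pitch p_b = π·m·cos α = 13.500460
CR = (74.741790 + 37.748601 − 246.849000·sin 21.35100°)/13.500460 = 1.675314
contact ratio ≈ 1.6753

1.6753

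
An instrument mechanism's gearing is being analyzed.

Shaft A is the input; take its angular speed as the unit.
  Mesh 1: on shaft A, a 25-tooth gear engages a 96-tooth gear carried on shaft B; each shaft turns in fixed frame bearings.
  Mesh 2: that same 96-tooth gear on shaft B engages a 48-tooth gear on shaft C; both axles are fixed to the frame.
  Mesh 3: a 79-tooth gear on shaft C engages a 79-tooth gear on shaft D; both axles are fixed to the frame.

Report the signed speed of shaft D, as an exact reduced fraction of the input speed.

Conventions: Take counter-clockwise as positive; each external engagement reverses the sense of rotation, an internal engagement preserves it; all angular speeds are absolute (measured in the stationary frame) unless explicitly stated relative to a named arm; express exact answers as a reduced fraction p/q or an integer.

-25/48

3-mesh fixed-axis compound train (all bearings frame-fixed)
mesh 1 [25T→96T]: |ω|/ω_in = 1×25/96 = 25/96, sense flips to −
mesh 2 [96T→48T]: |ω|/ω_in = (25/96)×96/48 = 25/48, sense flips to +
mesh 3 [79T→79T]: |ω|/ω_in = (25/48)×79/79 = 25/48, sense flips to −
signed output speed (× input speed) = -25/48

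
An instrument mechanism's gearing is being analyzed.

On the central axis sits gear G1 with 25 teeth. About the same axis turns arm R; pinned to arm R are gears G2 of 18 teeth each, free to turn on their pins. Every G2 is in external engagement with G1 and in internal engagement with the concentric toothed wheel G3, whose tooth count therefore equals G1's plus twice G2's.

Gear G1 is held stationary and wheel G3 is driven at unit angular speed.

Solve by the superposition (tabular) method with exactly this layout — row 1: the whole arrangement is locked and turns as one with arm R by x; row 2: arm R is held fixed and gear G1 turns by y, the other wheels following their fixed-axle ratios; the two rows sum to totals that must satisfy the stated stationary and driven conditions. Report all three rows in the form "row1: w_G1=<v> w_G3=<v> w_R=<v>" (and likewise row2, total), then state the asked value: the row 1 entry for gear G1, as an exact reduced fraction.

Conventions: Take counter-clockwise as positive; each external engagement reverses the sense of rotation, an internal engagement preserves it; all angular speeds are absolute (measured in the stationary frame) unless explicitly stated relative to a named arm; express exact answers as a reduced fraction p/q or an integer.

row1: w_G1=61/86 w_G3=61/86 w_R=61/86
row2: w_G1=-61/86 w_G3=25/86 w_R=0
total: w_G1=0 w_G3=1 w_R=61/86
asked value: 61/86

class = planetary set [G3 = 25+2·18 = 61; Willis about the carrier]
row 1 — lock + rotate with arm: ω_sun = ω_ring = ω_arm = x
superposition row 2 [arm held]: sun y, ring −(25/61)·y, arm 0
boundary: total ω_sun = x + y = 0 and total ω_ring = x − (25/61)·y = 1  ⇒  y = -61/86, x = 61/86
row 2 ring = −(25/61)·(-61/86) = 25/86
totals (row 1 + row 2): sun 61/86 + (-61/86) = 0, ring 61/86 + 25/86 = 1, arm 61/86 + 0 = 61/86
asked cell (row1, sun) = 61/86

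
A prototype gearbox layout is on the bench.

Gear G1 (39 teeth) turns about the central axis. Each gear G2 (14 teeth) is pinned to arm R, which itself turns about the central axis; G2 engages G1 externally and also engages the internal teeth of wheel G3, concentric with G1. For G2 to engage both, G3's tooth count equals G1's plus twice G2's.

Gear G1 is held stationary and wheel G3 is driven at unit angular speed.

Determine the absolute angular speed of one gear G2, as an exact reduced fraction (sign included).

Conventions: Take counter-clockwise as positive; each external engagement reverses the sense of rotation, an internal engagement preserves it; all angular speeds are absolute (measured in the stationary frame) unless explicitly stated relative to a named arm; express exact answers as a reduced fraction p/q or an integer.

topology: planetary set — G1 39T / G2 14T / G3 67T, arm = carrier (Willis)
ring teeth: 39 + 2·14 = 67
39(ω_sun−ω_arm) = −67(ω_ring−ω_arm),  ω_sun = 0, ω_ring = 1
39(0−ω_arm) = −67(1−ω_arm)  ⇒  106·ω_arm = 67  ⇒  ω_arm = 67/106
sun–planet mesh: 39·(0−67/106) = −14·(ω_p−ω_arm)  ⇒  ω_p−ω_arm = 2613/1484
ω_p = 67/106 + 2613/1484 = 67/28
exact speed ratio = 67/28

67/28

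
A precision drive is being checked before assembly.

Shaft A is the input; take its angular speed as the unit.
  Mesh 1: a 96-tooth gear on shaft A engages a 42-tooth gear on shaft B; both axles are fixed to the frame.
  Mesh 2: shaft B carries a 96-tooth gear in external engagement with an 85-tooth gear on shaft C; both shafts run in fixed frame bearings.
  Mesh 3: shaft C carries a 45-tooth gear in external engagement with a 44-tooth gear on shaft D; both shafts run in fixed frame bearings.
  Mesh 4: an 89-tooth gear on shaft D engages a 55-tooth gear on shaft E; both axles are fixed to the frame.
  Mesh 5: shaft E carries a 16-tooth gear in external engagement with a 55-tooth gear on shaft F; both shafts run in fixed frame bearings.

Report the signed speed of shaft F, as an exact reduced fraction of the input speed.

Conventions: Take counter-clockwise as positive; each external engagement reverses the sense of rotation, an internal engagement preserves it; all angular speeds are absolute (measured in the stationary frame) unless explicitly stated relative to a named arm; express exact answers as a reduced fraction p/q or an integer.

-4921344/3959725

5-mesh fixed-axis compound train (all bearings frame-fixed)
mesh 1 [96T→42T]: |ω|/ω_in = 1×96/42 = 16/7, sense flips to −
mesh 2 [96T→85T]: |ω|/ω_in = (16/7)×96/85 = 1536/595, sense flips to +
mesh 3 [45T→44T]: |ω|/ω_in = (1536/595)×45/44 = 3456/1309, sense flips to −
mesh 4 [89T→55T]: |ω|/ω_in = (3456/1309)×89/55 = 307584/71995, sense flips to +
mesh 5 [16T→55T]: |ω|/ω_in = (307584/71995)×16/55 = 4921344/3959725, sense flips to −
signed output speed (× input speed) = -4921344/3959725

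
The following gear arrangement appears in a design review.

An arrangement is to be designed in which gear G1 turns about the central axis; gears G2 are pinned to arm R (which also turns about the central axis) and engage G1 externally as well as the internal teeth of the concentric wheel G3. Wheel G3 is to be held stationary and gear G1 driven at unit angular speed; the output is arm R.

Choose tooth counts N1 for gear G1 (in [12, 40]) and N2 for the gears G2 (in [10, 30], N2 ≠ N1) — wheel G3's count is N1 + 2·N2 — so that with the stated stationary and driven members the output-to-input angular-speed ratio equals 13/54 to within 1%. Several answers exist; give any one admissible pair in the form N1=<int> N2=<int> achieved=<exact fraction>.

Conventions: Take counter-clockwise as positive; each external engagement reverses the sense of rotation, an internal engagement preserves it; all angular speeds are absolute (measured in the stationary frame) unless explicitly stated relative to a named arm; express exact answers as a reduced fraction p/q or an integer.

topology: planetary set — design target 13/54, arm = carrier (Willis)
Willis with ω_ring = 0: ω_arm/ω_sun = N1/(N1+N3); set equal to 13/54  ⇒  N3/N1 = 1/(13/54) − 1 = 41/13
N3 = N1 + 2·N2  ⇒  N2/N1 = (N3/N1 − 1)/2 = (41/13 − 1)/2 = 14/13
smallest multiple with N1 ≥ 12 and N2 ≥ 10: k = 1  ⇒  N1 = 1·13 = 13, N2 = 1·14 = 14 (N1 ≤ 40, N2 ≤ 30, N2 ≠ N1 ✓), N3 = 13 + 2·14 = 41
check: N1/(N1+N3) with N1 = 13, N3 = 41 gives 13/54; |achieved − target| = 0 ≤ 13/5400 ✓

N1=13 N2=14 achieved=13/54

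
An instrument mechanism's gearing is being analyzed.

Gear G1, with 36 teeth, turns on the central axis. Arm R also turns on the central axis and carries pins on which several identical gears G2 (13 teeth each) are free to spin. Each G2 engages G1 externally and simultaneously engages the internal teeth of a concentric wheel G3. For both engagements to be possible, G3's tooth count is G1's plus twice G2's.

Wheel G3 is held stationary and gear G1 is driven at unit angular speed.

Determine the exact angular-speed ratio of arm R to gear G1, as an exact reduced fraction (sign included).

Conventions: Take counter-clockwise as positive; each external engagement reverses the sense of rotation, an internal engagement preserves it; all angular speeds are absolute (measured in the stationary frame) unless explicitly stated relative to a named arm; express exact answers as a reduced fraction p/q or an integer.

planetary set (36T centre, 13T on arm, 62T internal) — Willis relation
ring teeth: 36 + 2·13 = 62
36(ω_sun−ω_arm) = −62(ω_ring−ω_arm),  ω_ring = 0, ω_sun = 1
36(1−ω_arm) = −62(0−ω_arm)  ⇒  98·ω_arm = 36  ⇒  ω_arm = 18/49
ω_out/ω_in = 18/49

18/49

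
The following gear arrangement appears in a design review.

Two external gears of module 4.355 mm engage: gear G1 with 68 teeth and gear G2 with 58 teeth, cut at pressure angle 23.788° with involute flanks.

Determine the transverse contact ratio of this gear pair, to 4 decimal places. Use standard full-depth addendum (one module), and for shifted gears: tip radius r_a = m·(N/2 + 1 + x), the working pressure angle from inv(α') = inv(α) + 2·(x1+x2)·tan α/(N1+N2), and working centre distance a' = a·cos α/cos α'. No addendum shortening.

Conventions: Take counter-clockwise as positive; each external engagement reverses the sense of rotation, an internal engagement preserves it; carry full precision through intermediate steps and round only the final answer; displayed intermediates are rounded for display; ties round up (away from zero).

class = single-mesh tooth geometry [involute pair 68T × 58T, m = 4.355]
base radii: r_b1 = 135.490590, r_b2 = 115.565503
tip radii: r_a1 = 152.425000, r_a2 = 130.650000
no profile shift: α' = α, a' = a
action lengths: √(r_a1²−r_b1²) = 69.826075, √(r_a2²−r_b2²) = 60.942900
base pitch p_b = π·m·cos α = 12.519301
CR = (69.826075 + 60.942900 − 274.365000·sin 23.78800°)/12.519301 = 1.605748
contact ratio ≈ 1.6057

1.6057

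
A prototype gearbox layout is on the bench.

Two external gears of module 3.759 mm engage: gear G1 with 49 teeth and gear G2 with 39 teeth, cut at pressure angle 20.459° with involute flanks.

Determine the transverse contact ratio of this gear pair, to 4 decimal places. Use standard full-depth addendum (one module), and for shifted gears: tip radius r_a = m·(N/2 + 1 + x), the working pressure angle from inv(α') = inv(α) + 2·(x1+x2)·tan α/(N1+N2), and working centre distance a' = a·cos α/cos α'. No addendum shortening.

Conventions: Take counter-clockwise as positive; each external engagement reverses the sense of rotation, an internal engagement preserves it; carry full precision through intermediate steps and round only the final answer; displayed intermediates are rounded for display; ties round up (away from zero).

1.7070

recognized (one external pair, fixed centres): single-mesh tooth geometry, m = 3.759, N1 = 49, N2 = 39
base radii: r_b1 = 86.286351, r_b2 = 68.676892
tip radii: r_a1 = 95.854500, r_a2 = 77.059500
no profile shift: α' = α, a' = a
action lengths: √(r_a1²−r_b1²) = 41.746267, √(r_a2²−r_b2²) = 34.952126
base pitch p_b = π·m·cos α = 11.064350
CR = (41.746267 + 34.952126 − 165.396000·sin 20.45900°)/11.064350 = 1.706957
contact ratio ≈ 1.7070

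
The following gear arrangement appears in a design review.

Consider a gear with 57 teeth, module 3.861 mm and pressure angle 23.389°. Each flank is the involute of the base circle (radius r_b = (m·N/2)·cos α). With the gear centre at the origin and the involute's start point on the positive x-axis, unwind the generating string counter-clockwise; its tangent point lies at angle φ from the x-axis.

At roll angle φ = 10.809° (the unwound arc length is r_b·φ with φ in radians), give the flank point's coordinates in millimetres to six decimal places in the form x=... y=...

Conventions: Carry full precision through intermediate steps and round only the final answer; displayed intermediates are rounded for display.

x=102.777999 y=0.225231

class = single-mesh tooth geometry [base-circle involute, m = 3.861, 57T]
pitch radius r_p = m·N/2 = 3.861·57/2 = 110.038500
base radius r_b = r_p·cos α = 110.038500·cos 23.389° = 100.996731
roll angle φ = 10.809° = 0.18865264 rad
x = r_b·(cos φ + φ·sin φ) = 102.777999
y = r_b·(sin φ − φ·cos φ) = 0.225231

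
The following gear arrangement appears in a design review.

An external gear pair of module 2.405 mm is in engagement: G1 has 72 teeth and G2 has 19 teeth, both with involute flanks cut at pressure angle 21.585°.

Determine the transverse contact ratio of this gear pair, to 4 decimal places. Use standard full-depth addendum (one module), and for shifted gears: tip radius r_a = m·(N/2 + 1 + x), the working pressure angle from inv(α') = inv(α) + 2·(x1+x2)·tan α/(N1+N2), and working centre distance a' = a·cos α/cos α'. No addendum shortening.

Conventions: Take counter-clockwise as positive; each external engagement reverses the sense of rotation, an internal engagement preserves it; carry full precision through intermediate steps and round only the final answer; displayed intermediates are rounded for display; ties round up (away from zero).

class = single-mesh tooth geometry [involute pair 72T × 19T, m = 2.405]
base radii: r_b1 = 80.508390, r_b2 = 21.245269
tip radii: r_a1 = 88.985000, r_a2 = 25.252500
no profile shift: α' = α, a' = a
action lengths: √(r_a1²−r_b1²) = 37.904214, √(r_a2²−r_b2²) = 13.650175
base pitch p_b = π·m·cos α = 7.025682
CR = (37.904214 + 13.650175 − 109.427500·sin 21.58500°)/7.025682 = 1.608111
contact ratio ≈ 1.6081

1.6081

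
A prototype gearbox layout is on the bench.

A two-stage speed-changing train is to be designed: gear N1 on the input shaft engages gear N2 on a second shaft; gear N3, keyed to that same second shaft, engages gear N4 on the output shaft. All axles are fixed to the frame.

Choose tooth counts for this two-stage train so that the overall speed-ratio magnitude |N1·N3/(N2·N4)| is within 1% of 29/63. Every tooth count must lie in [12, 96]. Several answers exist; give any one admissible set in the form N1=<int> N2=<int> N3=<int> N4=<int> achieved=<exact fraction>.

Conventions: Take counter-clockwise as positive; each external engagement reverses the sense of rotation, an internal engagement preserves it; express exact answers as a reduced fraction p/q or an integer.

N1=12 N2=63 N3=29 N4=12 achieved=29/63

2-stage fixed-axis compound train for ratio 29/63
target = 29/63 in lowest terms: an exact hit needs N1·N3 = k·29 and N2·N4 = k·63 for one integer k, every count in [12, 96]; additionally prefer no 1:1 stage (N1 ≠ N2, N3 ≠ N4)
k = 1…11: no 1:1-free in-range split of k·29 and k·63 into factor pairs; take k = 12
k = 12: N1·N3 = 348 = 12·29, N2·N4 = 756 = 63·12
achieved = 12·29/(63·12) = 29/63; |achieved − target| = 0 ≤ 29/6300 ✓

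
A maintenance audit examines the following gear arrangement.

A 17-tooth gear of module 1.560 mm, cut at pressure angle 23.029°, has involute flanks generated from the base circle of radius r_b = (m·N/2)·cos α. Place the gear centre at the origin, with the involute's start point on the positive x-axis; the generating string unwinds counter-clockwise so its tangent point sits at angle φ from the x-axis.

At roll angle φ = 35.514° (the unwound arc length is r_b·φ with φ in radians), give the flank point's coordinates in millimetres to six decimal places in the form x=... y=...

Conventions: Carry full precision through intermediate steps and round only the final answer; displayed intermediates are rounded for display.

x=14.327099 y=0.931982

class = single-mesh tooth geometry [base-circle involute, m = 1.560, 17T]
pitch radius r_p = m·N/2 = 1.560·17/2 = 13.260000
base radius r_b = r_p·cos α = 13.260000·cos 23.029° = 12.203270
roll angle φ = 35.514° = 0.61983623 rad
x = r_b·(cos φ + φ·sin φ) = 14.327099
y = r_b·(sin φ − φ·cos φ) = 0.931982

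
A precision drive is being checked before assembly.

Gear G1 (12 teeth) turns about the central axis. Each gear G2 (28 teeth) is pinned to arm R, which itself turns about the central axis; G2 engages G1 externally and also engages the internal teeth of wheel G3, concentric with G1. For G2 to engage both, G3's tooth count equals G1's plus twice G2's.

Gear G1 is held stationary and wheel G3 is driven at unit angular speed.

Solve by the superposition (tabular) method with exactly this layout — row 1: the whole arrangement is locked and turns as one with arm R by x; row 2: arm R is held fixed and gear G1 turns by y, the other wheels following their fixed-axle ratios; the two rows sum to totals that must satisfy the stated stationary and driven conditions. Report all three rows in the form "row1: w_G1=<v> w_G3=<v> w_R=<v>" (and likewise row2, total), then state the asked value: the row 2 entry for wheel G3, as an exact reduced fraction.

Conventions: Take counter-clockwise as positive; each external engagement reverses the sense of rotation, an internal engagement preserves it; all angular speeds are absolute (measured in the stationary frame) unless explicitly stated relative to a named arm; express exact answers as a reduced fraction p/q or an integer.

row1: w_G1=17/20 w_G3=17/20 w_R=17/20
row2: w_G1=-17/20 w_G3=3/20 w_R=0
total: w_G1=0 w_G3=1 w_R=17/20
asked value: 3/20

recognized (axles ride arm R): planetary set, 12/28/68 teeth
row 1 (train locked, turned with arm): all members turn x
superposition row 2 [arm held]: sun y, ring −(12/68)·y, arm 0
boundary: total ω_sun = x + y = 0 and total ω_ring = x − (12/68)·y = 1  ⇒  y = -17/20, x = 17/20
row 2 ring = −(12/68)·(-17/20) = 3/20
totals (row 1 + row 2): sun 17/20 + (-17/20) = 0, ring 17/20 + 3/20 = 1, arm 17/20 + 0 = 17/20
asked cell (row2, ring) = 3/20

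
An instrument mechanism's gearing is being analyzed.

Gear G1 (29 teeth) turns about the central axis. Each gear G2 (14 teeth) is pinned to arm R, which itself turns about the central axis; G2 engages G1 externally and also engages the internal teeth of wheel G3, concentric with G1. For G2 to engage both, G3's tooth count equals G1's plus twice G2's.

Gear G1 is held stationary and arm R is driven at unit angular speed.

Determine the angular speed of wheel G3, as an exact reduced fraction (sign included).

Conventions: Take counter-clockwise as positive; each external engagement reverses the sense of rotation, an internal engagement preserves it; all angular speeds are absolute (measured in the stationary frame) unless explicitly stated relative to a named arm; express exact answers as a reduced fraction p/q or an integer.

class = planetary set [G3 = 29+2·14 = 57; Willis about the carrier]
ring teeth: 29 + 2·14 = 57
29(ω_sun−ω_arm) = −57(ω_ring−ω_arm),  ω_sun = 0, ω_arm = 1
ω_ring = 1 − (29/57)(0−1) = 86/57
exact speed ratio = 86/57

86/57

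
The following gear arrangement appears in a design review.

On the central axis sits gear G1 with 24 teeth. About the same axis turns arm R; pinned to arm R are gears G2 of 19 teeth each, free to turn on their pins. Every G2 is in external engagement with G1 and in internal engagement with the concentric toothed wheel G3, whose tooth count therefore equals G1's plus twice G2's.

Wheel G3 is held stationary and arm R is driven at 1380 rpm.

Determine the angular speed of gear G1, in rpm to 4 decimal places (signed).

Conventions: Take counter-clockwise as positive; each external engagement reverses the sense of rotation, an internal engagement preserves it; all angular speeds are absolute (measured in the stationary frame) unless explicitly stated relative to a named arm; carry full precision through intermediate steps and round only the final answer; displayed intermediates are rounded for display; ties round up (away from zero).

recognized (axles ride arm R): planetary set, 24/19/62 teeth
normalise by the input: solve with ω_arm = 1, then scale by 1380 rpm
ring teeth: 24 + 2·19 = 62
24(ω_sun−ω_arm) = −62(ω_ring−ω_arm),  ω_ring = 0, ω_arm = 1
ω_sun = 1 − (62/24)(0−1) = 43/12
scale: ω_sun = 43/12 × 1380 rpm = +4945.0000 rpm

+4945.0000 rpm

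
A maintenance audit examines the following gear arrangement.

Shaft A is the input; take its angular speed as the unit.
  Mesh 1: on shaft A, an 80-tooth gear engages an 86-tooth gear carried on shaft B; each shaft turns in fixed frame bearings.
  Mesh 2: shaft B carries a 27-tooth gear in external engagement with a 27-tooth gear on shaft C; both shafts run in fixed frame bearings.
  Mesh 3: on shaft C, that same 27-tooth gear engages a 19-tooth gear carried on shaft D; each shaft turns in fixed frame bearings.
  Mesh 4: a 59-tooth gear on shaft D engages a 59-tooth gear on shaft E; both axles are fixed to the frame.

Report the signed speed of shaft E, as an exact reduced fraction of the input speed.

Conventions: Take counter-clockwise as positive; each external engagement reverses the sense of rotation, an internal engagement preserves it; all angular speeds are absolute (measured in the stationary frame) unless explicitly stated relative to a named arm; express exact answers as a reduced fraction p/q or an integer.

4-mesh fixed-axis compound train (all bearings frame-fixed)
mesh 1 [80T→86T]: |ω|/ω_in = 1×80/86 = 40/43, sense flips to −
mesh 2 [27T→27T]: |ω|/ω_in = (40/43)×27/27 = 40/43, sense flips to +
mesh 3 [27T→19T]: |ω|/ω_in = (40/43)×27/19 = 1080/817, sense flips to −
mesh 4 [59T→59T]: |ω|/ω_in = (1080/817)×59/59 = 1080/817, sense flips to +
signed output speed (× input speed) = 1080/817

1080/817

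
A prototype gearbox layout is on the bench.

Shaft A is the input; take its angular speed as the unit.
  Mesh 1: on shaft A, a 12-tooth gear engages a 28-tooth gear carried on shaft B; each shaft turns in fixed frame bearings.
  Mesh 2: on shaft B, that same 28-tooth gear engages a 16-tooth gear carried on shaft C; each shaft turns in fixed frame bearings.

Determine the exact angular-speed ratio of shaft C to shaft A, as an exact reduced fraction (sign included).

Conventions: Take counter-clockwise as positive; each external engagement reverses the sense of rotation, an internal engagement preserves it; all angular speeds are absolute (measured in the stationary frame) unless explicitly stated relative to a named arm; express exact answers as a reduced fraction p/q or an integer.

3/4

class = fixed-axis compound train [2 meshes; 2 ratios multiply, 2 sense flips]
mesh 1 [12T→28T]: running ratio 3/7, sense −
mesh 2 [28T→16T]: running ratio 3/4, sense +
ω_out/ω_in = 3/4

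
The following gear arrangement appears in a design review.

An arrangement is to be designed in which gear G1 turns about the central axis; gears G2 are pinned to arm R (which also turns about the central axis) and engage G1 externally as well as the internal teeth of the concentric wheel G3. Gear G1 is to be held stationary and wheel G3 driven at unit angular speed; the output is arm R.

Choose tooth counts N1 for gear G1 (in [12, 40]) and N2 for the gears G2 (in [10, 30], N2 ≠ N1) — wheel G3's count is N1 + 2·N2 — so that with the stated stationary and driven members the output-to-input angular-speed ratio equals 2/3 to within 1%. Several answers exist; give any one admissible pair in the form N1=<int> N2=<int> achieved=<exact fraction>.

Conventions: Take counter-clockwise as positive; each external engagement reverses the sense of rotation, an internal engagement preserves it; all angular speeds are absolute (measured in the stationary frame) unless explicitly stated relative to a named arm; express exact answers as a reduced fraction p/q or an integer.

topology: planetary set — design target 2/3, arm = carrier (Willis)
Willis with ω_sun = 0: ω_arm/ω_ring = N3/(N1+N3); set equal to 2/3  ⇒  N3/N1 = (2/3)/(1 − 2/3) = 2
N3 = N1 + 2·N2  ⇒  N2/N1 = (N3/N1 − 1)/2 = (2 − 1)/2 = 1/2
smallest multiple with N1 ≥ 12 and N2 ≥ 10: k = 10  ⇒  N1 = 10·2 = 20, N2 = 10·1 = 10 (N1 ≤ 40, N2 ≤ 30, N2 ≠ N1 ✓), N3 = 20 + 2·10 = 40
check: N3/(N1+N3) with N1 = 20, N3 = 40 gives 2/3; |achieved − target| = 0 ≤ 1/150 ✓

N1=20 N2=10 achieved=2/3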